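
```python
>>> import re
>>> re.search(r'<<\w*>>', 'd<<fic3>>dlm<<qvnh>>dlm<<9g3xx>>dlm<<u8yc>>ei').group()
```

The match spans [1:9] → '<<fic3>>'.

'<<fic3>>'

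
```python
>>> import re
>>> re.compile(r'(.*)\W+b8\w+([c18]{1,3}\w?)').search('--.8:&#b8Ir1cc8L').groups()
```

This matches zero or more of any character (captured); then one or more of a non-word character; then the literal 'b8', then one or more of a word character; then 1 to 3 of one of [c18], then optionally a word character (captured).
Unlike `match`, `search` isn't anchored — it looks for the pattern anywhere in the string.
The match spans [0:16] → '--.8:&#b8Ir1cc8L'.
Captured: group 1 = '--.8:&', group 2 = '8L'.

('--.8:&', '8L')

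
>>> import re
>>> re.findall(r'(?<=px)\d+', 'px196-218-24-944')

['196']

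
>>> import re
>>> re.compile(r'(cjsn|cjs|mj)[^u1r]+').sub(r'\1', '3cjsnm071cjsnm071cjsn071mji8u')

'3cjsn1cjsn1cjsn1mju'

Alternation isn't longest-match — the leftmost alternative that fits at this position is chosen.
Matches: at [1:8] → 'cjsnm07'; at [9:16] → 'cjsnm07'; at [17:23] → 'cjsn07'; at [24:28] → 'mji8'.
Each match is replaced using the text its own group 1 captured.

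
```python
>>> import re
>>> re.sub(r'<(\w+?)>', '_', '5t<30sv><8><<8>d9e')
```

'5t__<_d9e'

Each match is replaced by '_'.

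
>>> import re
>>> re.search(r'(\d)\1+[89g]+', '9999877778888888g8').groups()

('9',)

The match spans [0:5] → '99998'.
Captured: group 1 = '9'.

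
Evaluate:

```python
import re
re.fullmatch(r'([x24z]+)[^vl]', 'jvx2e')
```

The pattern matches one or more of one of [x24z] (captured); then any character except [vl].
`fullmatch` succeeds only if the pattern covers the string from start to end.
Here the pattern can't cover the whole string, so the call returns None.

None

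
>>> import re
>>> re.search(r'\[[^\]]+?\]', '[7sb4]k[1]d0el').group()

`re.search` scans for the first position where the pattern succeeds.
The match spans [0:6] → '[7sb4]'.

'[7sb4]'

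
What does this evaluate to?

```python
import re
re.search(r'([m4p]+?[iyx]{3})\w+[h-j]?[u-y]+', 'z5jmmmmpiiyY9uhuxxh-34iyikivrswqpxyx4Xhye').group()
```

'mmmmpiiyY9uhuxx'

The pattern matches one or more of one of [m4p] (lazy), then exactly 3 of one of [iyx] (captured); then one or more of a word character, then optionally a character in [h-j], then one or more of a character in [u-y].
`search` walks the string left to right and returns the first match it finds.
The match spans [3:18] → 'mmmmpiiyY9uhuxx'.
Captured: group 1 = 'mmmmpiiy'.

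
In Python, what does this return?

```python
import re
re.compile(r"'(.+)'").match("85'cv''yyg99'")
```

None

`re.match` only tries the pattern at the start of the string.
Here the pattern fails at index 0, so the call returns None.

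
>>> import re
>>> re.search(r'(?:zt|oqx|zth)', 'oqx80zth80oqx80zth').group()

'oqx'

`re.search` tries every starting position until one works.
The match spans [0:3] → 'oqx'.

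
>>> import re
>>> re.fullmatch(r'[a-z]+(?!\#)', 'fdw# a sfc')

None

`fullmatch` succeeds only if the pattern covers the string from start to end.
Here the string isn't matched end-to-end, so the call returns None.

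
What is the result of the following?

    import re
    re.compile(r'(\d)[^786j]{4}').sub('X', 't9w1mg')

'tX'

Every occurrence is swapped for 'X'.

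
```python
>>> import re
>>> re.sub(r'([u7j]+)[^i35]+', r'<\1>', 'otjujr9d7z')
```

'ot<juj>'

The pattern matches one or more of one of [u7j] (captured); then one or more of any character except [i35].
Matches: at [2:10] → 'jujr9d7z'.
`\1` in the replacement pulls in group 1's text for each match.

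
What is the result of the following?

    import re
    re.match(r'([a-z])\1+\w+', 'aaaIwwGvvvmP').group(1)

'a'

`\1` is not a pattern — it's the concrete string captured by group 1, re-applied verbatim.
`match` is anchored at position 0; if the pattern doesn't fit there, it returns None.
The match spans [0:12] → 'aaaIwwGvvvmP'.
Captured: group 1 = 'a'.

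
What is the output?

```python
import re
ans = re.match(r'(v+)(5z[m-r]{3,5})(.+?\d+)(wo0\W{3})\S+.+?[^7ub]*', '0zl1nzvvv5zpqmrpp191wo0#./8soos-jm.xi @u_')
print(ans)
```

This matches one or more of a literal 'v' (captured); then the literal '5z', then 3 to 5 of a character in [m-r] (captured); then one or more of any character (lazy), then one or more of a digit (captured); then the literal 'wo0', then exactly 3 of a non-word character (captured); then one or more of a non-whitespace character, then one or more of any character (lazy), then zero or more of any character except [7ub].
With `match`, the pattern is implicitly anchored at the beginning.
Here the string doesn't start with a match, so the call returns None.

None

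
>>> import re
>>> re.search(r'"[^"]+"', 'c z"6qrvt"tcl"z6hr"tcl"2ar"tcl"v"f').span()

`re.search` scans for the first position where the pattern succeeds.
The match spans [3:10] → '"6qrvt"'.

(3, 10)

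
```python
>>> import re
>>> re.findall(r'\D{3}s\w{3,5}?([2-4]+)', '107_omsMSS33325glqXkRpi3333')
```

['3332']

This matches exactly 3 of a non-digit, then the literal 's', then 3 to 5 of a word character (lazy); then one or more of a character in [2-4] (captured).
With the lazy modifier that quantifier settles for the fewest repetitions that let the rest of the pattern succeed (the atoms after it are unaffected and can still be greedy).
Scanning left to right: at [3:14] match '_omsMSS3332', group 1 = '3332'.
One capturing group, so `findall` returns just the captured substring from the one match — 1 in all.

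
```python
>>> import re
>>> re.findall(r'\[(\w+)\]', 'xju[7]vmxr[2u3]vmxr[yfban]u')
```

['7', '2u3', 'yfban']

Walking the string: at [3:6] match '[7]', group 1 = '7'; at [10:15] match '[2u3]', group 1 = '2u3'; at [19:26] match '[yfban]', group 1 = 'yfban'.
With a single group, `findall` returns only what that group captured — 3 items.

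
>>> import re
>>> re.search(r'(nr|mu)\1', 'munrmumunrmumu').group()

'mumu'

A backreference is literal: `\1` must see the identical characters the first group matched.
Unlike `match`, `search` isn't anchored — it looks for the pattern anywhere in the string.
The match spans [4:8] → 'mumu'.
Captured: group 1 = 'mu'.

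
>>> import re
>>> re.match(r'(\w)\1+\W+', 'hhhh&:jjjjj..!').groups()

('h',)

`\1` is not a pattern — it's the concrete string captured by group 1, re-applied verbatim.
`re.match` only tries the pattern at the start of the string.
The match spans [0:6] → 'hhhh&:'.
Captured: group 1 = 'h'.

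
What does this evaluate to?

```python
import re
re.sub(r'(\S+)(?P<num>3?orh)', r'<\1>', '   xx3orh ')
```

'   <xx3> '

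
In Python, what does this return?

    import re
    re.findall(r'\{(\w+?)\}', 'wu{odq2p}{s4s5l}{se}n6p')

Because there's exactly one group, `findall` drops the full match and keeps group 1 from each hit.

['odq2p', 's4s5l', 'se']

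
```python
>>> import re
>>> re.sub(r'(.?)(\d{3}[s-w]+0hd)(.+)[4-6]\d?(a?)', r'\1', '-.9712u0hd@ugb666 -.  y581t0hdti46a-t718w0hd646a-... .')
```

'-.9-... .'

Each match is replaced using the text its own group 1 captured.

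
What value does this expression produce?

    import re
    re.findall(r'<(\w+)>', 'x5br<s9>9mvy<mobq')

['s9']

One capturing group, so `findall` returns just the captured substring from the one match — 1 in all.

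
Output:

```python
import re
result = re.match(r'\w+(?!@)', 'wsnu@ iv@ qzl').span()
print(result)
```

Because the assertion is negative and zero-width, positions next to the forbidden text are skipped.
With `match`, the pattern is implicitly anchored at the beginning.
The match spans [0:3] → 'wsn'.

(0, 3)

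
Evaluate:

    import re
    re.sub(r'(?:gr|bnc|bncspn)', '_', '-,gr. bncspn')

'-,_. _spn'

The regex engine tests alternatives in the order written; an earlier branch that matches wins even if a later one would match more.
`sub` substitutes '_' at each match site.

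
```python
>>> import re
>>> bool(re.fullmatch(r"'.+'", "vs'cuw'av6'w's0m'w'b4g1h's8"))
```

`re.fullmatch` is like wrapping the pattern in `^…$` (in single-line mode).
Here the string isn't matched end-to-end, so the call returns None, and `bool(None)` is False.

False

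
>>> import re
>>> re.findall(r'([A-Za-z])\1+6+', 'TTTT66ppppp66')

['T', 'p']

`\1` is not a pattern — it's the concrete string captured by group 1, re-applied verbatim.
`findall` collects group 1 from each match (2 total).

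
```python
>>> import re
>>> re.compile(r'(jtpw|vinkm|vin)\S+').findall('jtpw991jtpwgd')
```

One capturing group, so `findall` returns just the captured substring from the one match — 1 in all.

['jtpw']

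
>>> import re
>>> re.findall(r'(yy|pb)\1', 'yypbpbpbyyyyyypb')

['pb', 'yy']

A backreference is literal: `\1` must see the identical characters the first group matched.
Because there's exactly one group, `findall` drops the full match and keeps group 1 from each hit.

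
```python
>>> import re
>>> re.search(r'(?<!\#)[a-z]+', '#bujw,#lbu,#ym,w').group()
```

The negative lookahead/lookbehind blocks any match where the forbidden context is present.
Unlike `match`, `search` isn't anchored — it looks for the pattern anywhere in the string.
The match spans [2:5] → 'ujw'.

'ujw'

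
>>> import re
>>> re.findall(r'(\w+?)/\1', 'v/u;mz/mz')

['mz']

`\1` has to match the exact text group 1 already captured.
Walking the string: at [4:9] match 'mz/mz', group 1 = 'mz'.
With a single group, `findall` returns only what that group captured — 1 item.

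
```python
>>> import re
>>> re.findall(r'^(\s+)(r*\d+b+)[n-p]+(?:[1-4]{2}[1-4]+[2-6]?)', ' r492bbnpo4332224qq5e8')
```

Pattern: anchored at the start of the string; then one or more of whitespace (captured); then zero or more of a literal 'r', then one or more of a digit, then one or more of a literal 'b' (captured); then one or more of a character in [n-p]; then exactly 2 of a character in [1-4], then one or more of a character in [1-4], then optionally a character in [2-6] (non-capturing group).
Scanning left to right: at [0:17] match ' r492bbnpo4332224', groups = (' ', 'r492bb').
`findall` packs the 2 group values into a tuple for every match.

[(' ', 'r492bb')]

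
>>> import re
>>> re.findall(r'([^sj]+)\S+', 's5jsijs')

['5']

The pattern matches one or more of any character except [sj] (captured); then one or more of a non-whitespace character.
`findall` collects group 1 from the one match (1 total).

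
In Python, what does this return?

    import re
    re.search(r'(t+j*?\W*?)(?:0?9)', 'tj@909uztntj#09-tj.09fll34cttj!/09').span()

Pattern: one or more of the literal 't', then zero or more of a literal 'j' (lazy), then zero or more of a non-word character (lazy) (captured); then optionally a literal '0', then the literal '9' (non-capturing group).
`search` walks the string left to right and returns the first match it finds.
The match spans [0:4] → 'tj@9'.
Captured: group 1 = 'tj@'.

(0, 4)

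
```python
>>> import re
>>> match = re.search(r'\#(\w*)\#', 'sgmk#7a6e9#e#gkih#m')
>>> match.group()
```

`re.search` scans for the first position where the pattern succeeds.
The match spans [4:11] → '#7a6e9#'.
Captured: group 1 = '7a6e9'.

'#7a6e9#'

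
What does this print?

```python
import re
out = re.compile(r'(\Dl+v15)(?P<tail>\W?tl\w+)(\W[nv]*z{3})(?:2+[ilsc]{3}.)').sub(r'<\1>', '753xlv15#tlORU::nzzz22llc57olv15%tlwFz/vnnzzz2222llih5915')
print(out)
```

753xlv15#tlORU::nzzz22llc57<olv15>5915

The pattern matches a non-digit, then one or more of the literal 'l', then the literal 'v15' (captured); then optionally a non-word character, then the literal 'tl', then one or more of a word character (captured as 'tail'); then a non-word character, then zero or more of one of [nv], then exactly 3 of the literal 'z' (captured); then one or more of the literal '2', then exactly 3 of one of [ilsc], then any character (non-capturing group).
Matches: at [27:53] → 'olv15%tlwFz/vnnzzz2222llih'.
The replacement refers to a captured group, so each match is rewritten using its own captured text.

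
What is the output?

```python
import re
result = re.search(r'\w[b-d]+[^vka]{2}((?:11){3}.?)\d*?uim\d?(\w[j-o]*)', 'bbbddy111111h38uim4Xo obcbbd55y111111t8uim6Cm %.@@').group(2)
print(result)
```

Pattern: a word character, then one or more of a character in [b-d], then exactly 2 of any character except [vka]; then the literal '11' repeated 3 times, then optionally any character (captured); then zero or more of a digit (lazy), then the literal 'uim', then optionally a digit; then a word character, then zero or more of a character in [j-o] (captured).
Unlike `match`, `search` isn't anchored — it looks for the pattern anywhere in the string.
The match spans [0:21] → 'bbbddy111111h38uim4Xo'.
Captured: group 1 = '111111h', group 2 = 'Xo'.

Xo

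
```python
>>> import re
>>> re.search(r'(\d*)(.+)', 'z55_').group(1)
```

The match spans [0:4] → 'z55_'.
Captured: group 1 = '', group 2 = 'z55_'.

''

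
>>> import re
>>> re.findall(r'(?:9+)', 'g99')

Pattern: one or more of a literal '9' (non-capturing group).
Matches: at [1:3] → '99'.
No capturing groups, so `findall` returns the 1 full match string.

['99']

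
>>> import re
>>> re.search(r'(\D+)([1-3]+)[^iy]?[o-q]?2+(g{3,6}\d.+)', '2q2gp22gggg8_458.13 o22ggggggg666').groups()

('q', '2', 'gggg8_458.13 o22ggggggg666')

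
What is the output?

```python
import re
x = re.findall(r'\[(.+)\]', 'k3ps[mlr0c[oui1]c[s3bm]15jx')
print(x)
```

Matches: at [4:23] match '[mlr0c[oui1]c[s3bm]', group 1 = 'mlr0c[oui1]c[s3bm'.
With a single group, `findall` returns only what that group captured — 1 item.

['mlr0c[oui1]c[s3bm']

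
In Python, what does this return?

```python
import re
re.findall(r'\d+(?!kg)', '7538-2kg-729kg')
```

['7538', '72']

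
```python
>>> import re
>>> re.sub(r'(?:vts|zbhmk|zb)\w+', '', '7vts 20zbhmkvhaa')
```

Every occurrence is swapped for ''.

'7vts 20'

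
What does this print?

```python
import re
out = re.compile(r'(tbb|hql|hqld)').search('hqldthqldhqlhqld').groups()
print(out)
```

The regex engine tests alternatives in the order written; an earlier branch that matches wins even if a later one would match more.
`search` walks the string left to right and returns the first match it finds.
The match spans [0:3] → 'hql'.
Captured: group 1 = 'hql'.

('hql',)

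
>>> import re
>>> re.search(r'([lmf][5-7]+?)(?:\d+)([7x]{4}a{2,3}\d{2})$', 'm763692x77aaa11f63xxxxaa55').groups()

The match spans [15:26] → 'f63xxxxaa55'.
Captured: group 1 = 'f6', group 2 = 'xxxxaa55'.

('f6', 'xxxxaa55')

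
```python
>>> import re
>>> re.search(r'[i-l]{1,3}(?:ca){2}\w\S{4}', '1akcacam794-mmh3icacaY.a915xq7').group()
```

'kcacam794-'

The pattern matches 1 to 3 of a character in [i-l], then the literal 'ca' repeated 2 times; then a word character, then exactly 4 of a non-whitespace character.
`re.search` tries every starting position until one works.
The match spans [2:12] → 'kcacam794-'.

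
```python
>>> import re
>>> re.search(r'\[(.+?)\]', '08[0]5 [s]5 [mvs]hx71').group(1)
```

With the lazy modifier that quantifier settles for the fewest repetitions that let the rest of the pattern succeed (the atoms after it are unaffected and can still be greedy).
`re.search` tries every starting position until one works.
The match spans [2:5] → '[0]'.
Captured: group 1 = '0'.

'0'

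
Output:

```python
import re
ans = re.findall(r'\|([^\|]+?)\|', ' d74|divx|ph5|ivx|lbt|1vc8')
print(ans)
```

With a single group, `findall` returns only what that group captured — 2 items.

['divx', 'ivx']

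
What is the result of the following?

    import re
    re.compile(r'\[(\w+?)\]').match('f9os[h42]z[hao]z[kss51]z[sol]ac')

None

`match` is anchored at position 0; if the pattern doesn't fit there, it returns None.
Here position 0 doesn't satisfy it, so the call returns None.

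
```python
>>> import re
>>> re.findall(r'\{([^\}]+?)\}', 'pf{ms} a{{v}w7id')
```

Walking the string: at [2:6] match '{ms}', group 1 = 'ms'; at [8:12] match '{{v}', group 1 = '{v'.
One capturing group, so `findall` returns just the captured substring from each match — 2 in all.

['ms', '{v']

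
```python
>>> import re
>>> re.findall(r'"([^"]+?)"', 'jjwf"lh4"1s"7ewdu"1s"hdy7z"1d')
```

['lh4', '7ewdu', 'hdy7z']

Scanning left to right: at [4:9] match '"lh4"', group 1 = 'lh4'; at [11:18] match '"7ewdu"', group 1 = '7ewdu'; at [20:27] match '"hdy7z"', group 1 = 'hdy7z'.
One capturing group, so `findall` returns just the captured substring from each match — 3 in all.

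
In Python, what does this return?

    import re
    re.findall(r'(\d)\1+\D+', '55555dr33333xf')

['5', '3']

The backreference `\1` re-matches whatever the first group consumed, character for character.
`findall` collects group 1 from each match (2 total).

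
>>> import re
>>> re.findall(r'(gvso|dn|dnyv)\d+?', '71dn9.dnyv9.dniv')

Matches: at [2:5] match 'dn9', group 1 = 'dn'; at [6:11] match 'dnyv9', group 1 = 'dnyv'.
With a single group, `findall` returns only what that group captured — 2 items.

['dn', 'dnyv']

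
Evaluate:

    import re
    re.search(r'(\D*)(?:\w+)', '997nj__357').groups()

('',)

The match spans [0:10] → '997nj__357'.
Captured: group 1 = ''.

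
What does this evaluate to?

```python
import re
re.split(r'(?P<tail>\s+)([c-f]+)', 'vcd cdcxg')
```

['vcd', ' ', 'cdc', 'xg']

This matches one or more of whitespace (captured as 'tail'); then one or more of a character in [c-f] (captured).
Matches to split on: at [3:7] → ' cdc'.
Because the pattern has a capturing group, `split` also inserts each captured text between the pieces.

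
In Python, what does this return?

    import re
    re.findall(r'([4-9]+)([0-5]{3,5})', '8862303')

[('886', '2303')]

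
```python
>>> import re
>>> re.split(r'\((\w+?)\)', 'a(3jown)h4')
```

`re.split` interleaves the captured-group text with the surrounding fragments.

['a', '3jown', 'h4']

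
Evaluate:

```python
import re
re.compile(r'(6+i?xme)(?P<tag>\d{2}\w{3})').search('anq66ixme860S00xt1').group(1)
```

The pattern matches one or more of the literal '6', then optionally the literal 'i', then the literal 'xme' (captured); then exactly 2 of a digit, then exactly 3 of a word character (captured as 'tag').
`re.search` tries every starting position until one works.
The match spans [3:14] → '66ixme860S0'.
Captured: group 1 = '66ixme', group 2 = '860S0'.

'66ixme'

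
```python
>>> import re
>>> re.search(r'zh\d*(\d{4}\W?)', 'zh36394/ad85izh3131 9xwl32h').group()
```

The pattern matches the literal 'zh', then zero or more of a digit; then exactly 4 of a digit, then optionally a non-word character (captured).
`re.search` scans for the first position where the pattern succeeds.
The match spans [0:8] → 'zh36394/'.
Captured: group 1 = '6394/'.

'zh36394/'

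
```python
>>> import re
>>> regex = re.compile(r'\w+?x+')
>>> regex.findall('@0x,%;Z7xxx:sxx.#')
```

`findall` yields the raw match text (3 of them) because the pattern has no groups.

['0x', 'Z7xxx', 'sxx']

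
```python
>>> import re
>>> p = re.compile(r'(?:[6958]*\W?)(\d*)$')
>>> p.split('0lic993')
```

The pattern matches zero or more of one of [6958], then optionally a non-word character (non-capturing group); then zero or more of a digit (captured); then anchored at the end.
With a capturing group present, the delimiter's captured portion is kept in the result list.

['0lic', '3', '', '', '']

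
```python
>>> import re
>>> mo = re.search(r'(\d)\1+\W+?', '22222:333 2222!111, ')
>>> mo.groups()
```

('2',)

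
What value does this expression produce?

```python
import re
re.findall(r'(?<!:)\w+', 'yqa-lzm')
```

['yqa', 'lzm']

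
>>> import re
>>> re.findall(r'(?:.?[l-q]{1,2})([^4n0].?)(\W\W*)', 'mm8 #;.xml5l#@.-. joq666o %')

[('8 ', '#;.'), ('5l', '#@.-. '), (' ', '%')]

This matches optionally any character, then 1 to 2 of a character in [l-q] (non-capturing group); then any character except [4n0], then optionally any character (captured); then a non-word character, then zero or more of a non-word character (captured).
Scanning left to right: at [0:7] match 'mm8 #;.', groups = ('8 ', '#;.'); at [7:18] match 'xml5l#@.-. ', groups = ('5l', '#@.-. '); at [23:27] match '6o %', groups = (' ', '%').
2 groups means each result is a tuple of 2 captured strings — 3 here.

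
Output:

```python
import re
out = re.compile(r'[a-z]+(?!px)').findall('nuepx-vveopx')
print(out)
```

`(?!…)`/`(?<!…)` only lets a position through if the neighbouring text does NOT match; no characters are consumed.
Matches: at [0:5] → 'nuepx'; at [6:12] → 'vveopx'.
No capturing groups, so `findall` returns the 2 full match strings.

['nuepx', 'vveopx']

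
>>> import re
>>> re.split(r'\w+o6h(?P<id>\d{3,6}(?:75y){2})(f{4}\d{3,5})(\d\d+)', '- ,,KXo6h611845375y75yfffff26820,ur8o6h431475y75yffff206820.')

['- ,,KXo6h611845375y75yfffff26820,', '431475y75y', 'ffff2068', '20', '.']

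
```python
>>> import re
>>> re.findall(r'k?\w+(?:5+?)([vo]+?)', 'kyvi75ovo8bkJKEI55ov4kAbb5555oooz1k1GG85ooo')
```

The `?` after the quantifier makes it lazy — it takes as little as possible before letting the rest of the pattern try.
One capturing group, so `findall` returns just the captured substring from the one match — 1 in all.

['o']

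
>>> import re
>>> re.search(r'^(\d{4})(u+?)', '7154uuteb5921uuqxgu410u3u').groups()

('7154', 'u')

The pattern matches anchored at the start of the string; then exactly 4 of a digit (captured); then one or more of a literal 'u' (lazy) (captured).
Because the quantifier is non-greedy, it stops expanding at the earliest point where the rest of the pattern can succeed.
`search` walks the string left to right and returns the first match it finds.
The match spans [0:5] → '7154u'.
Captured: group 1 = '7154', group 2 = 'u'.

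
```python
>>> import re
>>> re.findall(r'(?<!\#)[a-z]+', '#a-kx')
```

['kx']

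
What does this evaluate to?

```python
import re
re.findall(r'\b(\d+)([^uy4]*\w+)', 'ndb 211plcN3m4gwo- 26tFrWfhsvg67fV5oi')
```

`findall` packs the 2 group values into a tuple for every match.

[('211', 'plcN3m4gwo'), ('26', 'tFrWfhsvg67fV5oi')]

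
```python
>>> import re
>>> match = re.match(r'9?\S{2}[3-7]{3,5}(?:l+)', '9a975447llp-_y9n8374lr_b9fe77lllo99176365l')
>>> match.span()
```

Pattern: optionally a literal '9', then exactly 2 of a non-whitespace character, then 3 to 5 of a character in [3-7]; then one or more of a literal 'l' (non-capturing group).
With `match`, the pattern is implicitly anchored at the beginning.
The match spans [0:10] → '9a975447ll'.

(0, 10)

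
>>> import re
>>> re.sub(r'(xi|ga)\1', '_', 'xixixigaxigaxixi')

'_xigaxiga_'

`\1` is not a pattern — it's the concrete string captured by group 1, re-applied verbatim.
Matches: at [0:4] → 'xixi'; at [12:16] → 'xixi'.
Every occurrence is swapped for '_'.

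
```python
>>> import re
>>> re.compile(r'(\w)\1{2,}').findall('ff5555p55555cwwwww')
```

['5', '5', 'w']

A backreference is literal: `\1` must see the identical characters the first group matched.
`findall` collects group 1 from each match (3 total).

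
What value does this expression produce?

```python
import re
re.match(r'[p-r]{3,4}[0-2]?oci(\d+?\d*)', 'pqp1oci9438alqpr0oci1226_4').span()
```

`match` is anchored at position 0; if the pattern doesn't fit there, it returns None.
The match spans [0:11] → 'pqp1oci9438'.

(0, 11)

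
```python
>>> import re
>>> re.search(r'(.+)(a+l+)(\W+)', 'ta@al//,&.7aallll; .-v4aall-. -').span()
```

(0, 31)

The match spans [0:31] → 'ta@al//,&.7aallll; .-v4aall-. -'.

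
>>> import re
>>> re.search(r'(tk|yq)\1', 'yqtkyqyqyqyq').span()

(4, 8)

A backreference is literal: `\1` must see the identical characters the first group matched.
The match spans [4:8] → 'yqyq'.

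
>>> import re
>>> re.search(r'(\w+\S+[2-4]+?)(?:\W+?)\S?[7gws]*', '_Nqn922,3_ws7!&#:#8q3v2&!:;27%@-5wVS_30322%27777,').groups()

('_Nqn922,3_ws7!&#:#8q3v2&!:;27%@-5wVS_30322',)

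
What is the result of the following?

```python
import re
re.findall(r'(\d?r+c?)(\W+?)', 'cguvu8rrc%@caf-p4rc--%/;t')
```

[('8rrc', '%'), ('4rc', '-')]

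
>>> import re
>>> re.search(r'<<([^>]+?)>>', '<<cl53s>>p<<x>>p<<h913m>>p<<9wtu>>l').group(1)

'cl53s'

The match spans [0:9] → '<<cl53s>>'.
Captured: group 1 = 'cl53s'.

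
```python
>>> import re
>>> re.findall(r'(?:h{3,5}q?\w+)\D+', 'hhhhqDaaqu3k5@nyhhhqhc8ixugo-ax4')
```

Pattern: 3 to 5 of a literal 'h', then optionally a literal 'q', then one or more of a word character (non-capturing group); then one or more of a non-digit.
Walking the string: at [0:22] → 'hhhhqDaaqu3k5@nyhhhqhc'.
`findall` yields the raw match text (1 of them) because the pattern has no groups.

['hhhhqDaaqu3k5@nyhhhqhc']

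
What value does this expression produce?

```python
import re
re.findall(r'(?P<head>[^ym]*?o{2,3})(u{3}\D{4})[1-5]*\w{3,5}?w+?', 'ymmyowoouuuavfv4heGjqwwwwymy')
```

[('owoo', 'uuuavfv')]

Multiple groups make `findall` return tuples — one 2-tuple for the one match.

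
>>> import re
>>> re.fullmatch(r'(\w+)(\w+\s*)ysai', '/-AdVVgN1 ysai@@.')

This matches one or more of a word character (captured); then one or more of a word character, then zero or more of whitespace (captured); then the literal 'ys', then the literal 'ai'.
`re.fullmatch` is like wrapping the pattern in `^…$` (in single-line mode).
Here the string isn't matched end-to-end, so the call returns None.

None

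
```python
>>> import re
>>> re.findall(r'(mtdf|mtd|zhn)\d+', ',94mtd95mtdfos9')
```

Scanning left to right: at [3:8] match 'mtd95', group 1 = 'mtd'.
With a single group, `findall` returns only what that group captured — 1 item.

['mtd']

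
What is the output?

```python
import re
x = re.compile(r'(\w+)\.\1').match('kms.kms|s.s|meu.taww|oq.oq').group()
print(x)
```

A backreference is literal: `\1` must see the identical characters the first group matched.
With `match`, the pattern is implicitly anchored at the beginning.
The match spans [0:7] → 'kms.kms'.
Captured: group 1 = 'kms'.

kms.kms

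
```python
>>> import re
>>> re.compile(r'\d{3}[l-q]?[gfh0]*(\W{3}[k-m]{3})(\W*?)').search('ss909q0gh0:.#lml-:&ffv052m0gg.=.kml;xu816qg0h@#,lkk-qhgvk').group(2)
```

''

The pattern matches exactly 3 of a digit, then optionally a character in [l-q], then zero or more of one of [gfh0]; then exactly 3 of a non-word character, then exactly 3 of a character in [k-m] (captured); then zero or more of a non-word character (lazy) (captured).
With the lazy modifier that quantifier settles for the fewest repetitions that let the rest of the pattern succeed (the atoms after it are unaffected and can still be greedy).
`search` walks the string left to right and returns the first match it finds.
The match spans [2:16] → '909q0gh0:.#lml'.
Captured: group 1 = ':.#lml', group 2 = ''.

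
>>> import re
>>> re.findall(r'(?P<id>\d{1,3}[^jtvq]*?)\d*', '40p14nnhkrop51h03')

['40', '14', '51', '03']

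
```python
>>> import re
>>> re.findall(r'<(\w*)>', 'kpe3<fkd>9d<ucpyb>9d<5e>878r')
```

['fkd', 'ucpyb', '5e']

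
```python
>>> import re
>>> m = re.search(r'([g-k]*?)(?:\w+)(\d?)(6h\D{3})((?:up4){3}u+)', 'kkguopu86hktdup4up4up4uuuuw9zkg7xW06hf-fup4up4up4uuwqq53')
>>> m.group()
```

'kkguopu86hktdup4up4up4uuuuw9zkg7xW06hf-fup4up4up4uu'

This matches zero or more of a character in [g-k] (lazy) (captured); then one or more of a word character (non-capturing group); then optionally a digit (captured); then the literal '6h', then exactly 3 of a non-digit (captured); then the literal 'up4' repeated 3 times, then one or more of the literal 'u' (captured).
`search` walks the string left to right and returns the first match it finds.
The match spans [0:51] → 'kkguopu86hktdup4up4up4uuuuw9zkg7xW06hf-fup4up4up4uu'.
Captured: group 1 = '', group 2 = '', group 3 = '6hf-f', group 4 = 'up4up4up4uu'.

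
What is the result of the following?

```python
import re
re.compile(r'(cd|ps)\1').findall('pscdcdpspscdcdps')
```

['cd', 'ps', 'cd']

A backreference is literal: `\1` must see the identical characters the first group matched.
Scanning left to right: at [2:6] match 'cdcd', group 1 = 'cd'; at [6:10] match 'psps', group 1 = 'ps'; at [10:14] match 'cdcd', group 1 = 'cd'.
One capturing group, so `findall` returns just the captured substring from each match — 3 in all.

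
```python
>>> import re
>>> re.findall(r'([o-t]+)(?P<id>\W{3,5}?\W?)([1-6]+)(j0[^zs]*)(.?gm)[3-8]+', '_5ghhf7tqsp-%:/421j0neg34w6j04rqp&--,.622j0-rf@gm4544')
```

[('tqsp', '-%:/', '421', 'j0neg34w6j04rqp&--,.622j0-rf@', 'gm')]

Multiple groups make `findall` return tuples — one 5-tuple for the one match.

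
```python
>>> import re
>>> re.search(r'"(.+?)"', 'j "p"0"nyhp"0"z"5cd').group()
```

'"p"'

The `?` after the quantifier makes it lazy — it takes as little as possible before letting the rest of the pattern try.
The match spans [2:5] → '"p"'.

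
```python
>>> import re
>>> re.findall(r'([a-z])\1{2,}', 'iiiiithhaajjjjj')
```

A backreference is literal: `\1` must see the identical characters the first group matched.
Walking the string: at [0:5] match 'iiiii', group 1 = 'i'; at [10:15] match 'jjjjj', group 1 = 'j'.
With a single group, `findall` returns only what that group captured — 2 items.

['i', 'j']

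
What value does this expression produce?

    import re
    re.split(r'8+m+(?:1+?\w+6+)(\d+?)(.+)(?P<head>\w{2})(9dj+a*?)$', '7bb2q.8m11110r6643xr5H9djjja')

This matches one or more of the literal '8', then one or more of a literal 'm'; then one or more of the literal '1' (lazy), then one or more of a word character, then one or more of a literal '6' (non-capturing group); then one or more of a digit (lazy) (captured); then one or more of any character (captured); then exactly 2 of a word character (captured as 'head'); then the literal '9d', then one or more of the literal 'j', then zero or more of a literal 'a' (lazy) (captured); then anchored at the end.
With the lazy modifier that quantifier settles for the fewest repetitions that let the rest of the pattern succeed (the atoms after it are unaffected and can still be greedy).
Matches to split on: at [6:28] → '8m11110r6643xr5H9djjja'.
`re.split` interleaves the captured-group text with the surrounding fragments.

['7bb2q.', '4', '3xr', '5H', '9djjja', '']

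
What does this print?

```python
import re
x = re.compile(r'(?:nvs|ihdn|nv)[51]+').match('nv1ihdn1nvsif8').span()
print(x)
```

(0, 3)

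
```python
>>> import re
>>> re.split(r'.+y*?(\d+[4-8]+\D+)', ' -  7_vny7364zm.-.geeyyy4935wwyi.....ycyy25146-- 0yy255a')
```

['', '55a', '']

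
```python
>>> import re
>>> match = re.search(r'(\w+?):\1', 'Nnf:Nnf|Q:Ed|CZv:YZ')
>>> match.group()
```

The backreference `\1` re-matches whatever the first group consumed, character for character.
Unlike `match`, `search` isn't anchored — it looks for the pattern anywhere in the string.
The match spans [0:7] → 'Nnf:Nnf'.
Captured: group 1 = 'Nnf'.

'Nnf:Nnf'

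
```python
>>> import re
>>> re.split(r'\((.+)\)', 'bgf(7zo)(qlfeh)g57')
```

['bgf', '7zo)(qlfeh', 'g57']

Matches to split on: at [3:15] → '(7zo)(qlfeh)'.
The group in the pattern means `split` returns the separators' captures alongside the pieces.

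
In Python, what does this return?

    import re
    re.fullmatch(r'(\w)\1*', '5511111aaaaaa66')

`re.fullmatch` is like wrapping the pattern in `^…$` (in single-line mode).
Here the string isn't matched end-to-end, so the call returns None.

None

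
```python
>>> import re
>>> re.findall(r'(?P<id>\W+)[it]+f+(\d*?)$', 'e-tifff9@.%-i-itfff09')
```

[('-', '09')]

This matches one or more of a non-word character (captured as 'id'); then one or more of one of [it], then one or more of a literal 'f'; then zero or more of a digit (lazy) (captured); then anchored at the end.
Scanning left to right: at [13:21] match '-itfff09', groups = ('-', '09').
`findall` packs the 2 group values into a tuple for every match.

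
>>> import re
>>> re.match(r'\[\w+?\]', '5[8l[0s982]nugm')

None

With `match`, the pattern is implicitly anchored at the beginning.
Here the pattern fails at index 0, so the call returns None.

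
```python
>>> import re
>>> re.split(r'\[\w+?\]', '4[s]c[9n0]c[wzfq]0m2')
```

['4', 'c', 'c', '0m2']

Matches to split on: at [1:4] → '[s]'; at [5:10] → '[9n0]'; at [11:17] → '[wzfq]'.
Each match becomes a cut point; 4 segments remain.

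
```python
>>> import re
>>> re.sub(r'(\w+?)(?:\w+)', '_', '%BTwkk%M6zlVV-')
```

'%_%_-'

This matches one or more of a word character (lazy) (captured); then one or more of a word character (non-capturing group).
Matches: at [1:6] → 'BTwkk'; at [7:13] → 'M6zlVV'.
Every occurrence is swapped for '_'.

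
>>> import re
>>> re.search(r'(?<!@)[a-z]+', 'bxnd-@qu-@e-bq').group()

'bxnd'

Because the assertion is negative and zero-width, positions next to the forbidden text are skipped.
The match spans [0:4] → 'bxnd'.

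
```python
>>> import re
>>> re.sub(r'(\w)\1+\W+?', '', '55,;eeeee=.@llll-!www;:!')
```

The backreference `\1` re-matches whatever the first group consumed, character for character.
`sub` substitutes '' at each match site.

';.@!:!'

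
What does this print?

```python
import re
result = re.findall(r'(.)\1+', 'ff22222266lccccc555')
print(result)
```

['f', '2', '6', 'c', '5']

A backreference is literal: `\1` must see the identical characters the first group matched.
One capturing group, so `findall` returns just the captured substring from each match — 5 in all.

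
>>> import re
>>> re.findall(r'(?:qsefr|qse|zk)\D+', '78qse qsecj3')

Matches: at [2:11] → 'qse qsecj'.
Since nothing is captured, `findall` lists the 1 matched substring directly.

['qse qsecj']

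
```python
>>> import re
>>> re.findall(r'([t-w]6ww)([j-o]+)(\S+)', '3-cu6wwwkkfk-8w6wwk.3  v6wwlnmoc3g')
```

[('w6ww', 'k', '.3'), ('v6ww', 'lnmo', 'c3g')]

This matches a character in [t-w], then the literal '6ww' (captured); then one or more of a character in [j-o] (captured); then one or more of a non-whitespace character (captured).
Walking the string: at [14:21] match 'w6wwk.3', groups = ('w6ww', 'k', '.3'); at [23:34] match 'v6wwlnmoc3g', groups = ('v6ww', 'lnmo', 'c3g').
`findall` packs the 3 group values into a tuple for every match.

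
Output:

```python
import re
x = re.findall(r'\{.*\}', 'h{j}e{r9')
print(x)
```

['{j}']

Scanning left to right: at [1:4] → '{j}'.
With no groups in the pattern, `findall` gives back each whole match — 1 here.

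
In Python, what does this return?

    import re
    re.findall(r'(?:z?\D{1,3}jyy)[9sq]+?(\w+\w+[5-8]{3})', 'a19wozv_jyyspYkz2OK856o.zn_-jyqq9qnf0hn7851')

['pYkz2OK856']

The pattern matches optionally a literal 'z', then 1 to 3 of a non-digit, then the literal 'jyy' (non-capturing group); then one or more of one of [9sq] (lazy); then one or more of a word character, then one or more of a word character, then exactly 3 of a character in [5-8] (captured).
Walking the string: at [5:22] match 'zv_jyyspYkz2OK856', group 1 = 'pYkz2OK856'.
With a single group, `findall` returns only what that group captured — 1 item.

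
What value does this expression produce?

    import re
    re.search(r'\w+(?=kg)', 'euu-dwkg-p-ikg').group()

Because the assertion is zero-width, the text it checks is not consumed and won't appear in the result.
`re.search` tries every starting position until one works.
The match spans [4:6] → 'dw'.

'dw'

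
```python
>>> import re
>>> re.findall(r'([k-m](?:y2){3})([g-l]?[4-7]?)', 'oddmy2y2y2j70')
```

[('my2y2y2', 'j7')]

This matches a character in [k-m], then the literal 'y2' repeated 3 times (captured); then optionally a character in [g-l], then optionally a character in [4-7] (captured).
2 groups means the one result is a tuple of 2 captured strings — 1 here.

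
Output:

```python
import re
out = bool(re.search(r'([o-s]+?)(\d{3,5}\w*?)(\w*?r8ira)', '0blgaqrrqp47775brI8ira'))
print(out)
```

False

This matches one or more of a character in [o-s] (lazy) (captured); then 3 to 5 of a digit, then zero or more of a word character (lazy) (captured); then zero or more of a word character (lazy), then the literal 'r8', then the literal 'ira' (captured).
`re.search` tries every starting position until one works.
Here no position works, so the call returns None, and `bool(None)` is False.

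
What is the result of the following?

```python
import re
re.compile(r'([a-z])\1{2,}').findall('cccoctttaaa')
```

`\1` has to match the exact text group 1 already captured.
`findall` collects group 1 from each match (3 total).

['c', 't', 'a']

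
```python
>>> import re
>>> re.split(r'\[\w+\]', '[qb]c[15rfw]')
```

['', 'c', '']

Matches to split on: at [0:4] → '[qb]'; at [5:12] → '[15rfw]'.
`split` removes every match and returns the 3 fragments in between.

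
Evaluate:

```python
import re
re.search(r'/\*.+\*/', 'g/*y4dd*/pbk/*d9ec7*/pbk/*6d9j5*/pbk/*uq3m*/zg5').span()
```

(1, 44)

The match spans [1:44] → '/*y4dd*/pbk/*d9ec7*/pbk/*6d9j5*/pbk/*uq3m*/'.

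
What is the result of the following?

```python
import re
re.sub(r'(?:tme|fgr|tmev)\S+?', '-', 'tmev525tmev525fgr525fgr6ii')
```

Alternation isn't longest-match — the leftmost alternative that fits at this position is chosen.
Matches: at [0:4] → 'tmev'; at [7:11] → 'tmev'; at [14:18] → 'fgr5'; at [20:24] → 'fgr6'.
`sub` substitutes '-' at each match site.

'-525-525-25-ii'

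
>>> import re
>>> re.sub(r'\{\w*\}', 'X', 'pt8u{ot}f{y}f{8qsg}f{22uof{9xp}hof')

`sub` substitutes 'X' at each match site.

'pt8uXfXfXf{22uofXhof'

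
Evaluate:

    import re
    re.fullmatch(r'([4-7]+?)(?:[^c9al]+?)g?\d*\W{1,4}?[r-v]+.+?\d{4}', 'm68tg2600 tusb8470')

This matches one or more of a character in [4-7] (lazy) (captured); then one or more of any character except [c9al] (lazy) (non-capturing group); then optionally the literal 'g', then zero or more of a digit, then 1 to 4 of a non-word character (lazy); then one or more of a character in [r-v]; then one or more of any character (lazy), then exactly 4 of a digit.
For `fullmatch`, every character of the input must be accounted for by the pattern.
Here there's no way to consume every character, so the call returns None.

None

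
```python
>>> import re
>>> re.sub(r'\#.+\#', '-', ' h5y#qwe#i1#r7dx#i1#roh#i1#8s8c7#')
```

' h5y-'

Every occurrence is swapped for '-'.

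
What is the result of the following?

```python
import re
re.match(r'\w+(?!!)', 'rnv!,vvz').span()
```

(0, 2)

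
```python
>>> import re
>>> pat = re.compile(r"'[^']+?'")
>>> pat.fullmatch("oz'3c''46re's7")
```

None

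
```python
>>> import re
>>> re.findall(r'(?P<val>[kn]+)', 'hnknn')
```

['nknn']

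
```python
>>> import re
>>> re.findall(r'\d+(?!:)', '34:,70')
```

['3', '70']

Because the assertion is negative and zero-width, positions next to the forbidden text are skipped.
Walking the string: at [0:1] → '3'; at [4:6] → '70'.
No capturing groups, so `findall` returns the 2 full match strings.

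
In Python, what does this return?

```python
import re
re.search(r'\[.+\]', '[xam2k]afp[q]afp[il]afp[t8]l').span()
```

`re.search` scans for the first position where the pattern succeeds.
The match spans [0:27] → '[xam2k]afp[q]afp[il]afp[t8]'.

(0, 27)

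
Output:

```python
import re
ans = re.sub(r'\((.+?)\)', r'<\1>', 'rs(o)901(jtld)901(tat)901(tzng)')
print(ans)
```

rs<o>901<jtld>901<tat>901<tzng>

The replacement refers to a captured group, so each match is rewritten using its own captured text.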